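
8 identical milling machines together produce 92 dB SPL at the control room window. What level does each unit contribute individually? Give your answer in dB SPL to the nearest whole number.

Dividing the total intensity by 8 lowers the level by 10·log₁₀ 8 = 9.031 dB: L₁ = 92 − 9.031.

83 dB SPL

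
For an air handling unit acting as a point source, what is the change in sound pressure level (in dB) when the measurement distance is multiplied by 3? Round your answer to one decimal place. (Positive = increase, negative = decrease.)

-9.5 dB

A point source loses 6 dB per doubling of distance; generally ΔL = −20·log₁₀(r₂/r₁).
ΔL = −20·log₁₀(3) = -9.54 dB.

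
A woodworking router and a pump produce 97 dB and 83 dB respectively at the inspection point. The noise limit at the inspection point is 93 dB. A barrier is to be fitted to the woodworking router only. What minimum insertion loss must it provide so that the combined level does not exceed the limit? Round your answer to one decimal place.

Fixed contribution from the other source: Σ 10^(L/10) = 10^(83/10) = 1.995e+08 (83.00 dB).
The limit corresponds to 10^(93/10) = 1.995e+09; subtracting the fixed part leaves 1.796e+09 for the woodworking router, i.e. 92.54 dB.
Required insertion loss = 97 − 92.54 = 4.46 dB.

4.5 dB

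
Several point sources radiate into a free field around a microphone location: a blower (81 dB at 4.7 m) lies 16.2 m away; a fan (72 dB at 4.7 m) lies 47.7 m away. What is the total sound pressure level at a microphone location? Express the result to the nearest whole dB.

Propagate each source to the receiver with L = L_ref − 20·log₁₀(r/r_ref), then add intensities.
blower: 81 − 20·log₁₀(16.2/4.7) = 81 − 10.75 = 70.25 dB.
fan: 72 − 20·log₁₀(47.7/4.7) = 72 − 20.13 = 51.87 dB.
Σ 10^(L/10) = 1.075e+07 → L_total = 10·log₁₀(1.075e+07) = 70.31 dB.

70 dB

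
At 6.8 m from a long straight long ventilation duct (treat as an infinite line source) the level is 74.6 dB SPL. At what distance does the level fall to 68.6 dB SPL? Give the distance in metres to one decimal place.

27.1 m

The 6.0 dB drop corresponds to a distance ratio of 10^(6.0/10) for a line source.
r₂ = 6.8·10^((74.6−68.6)/10) = 6.8·10^(6.0/10) = 27.07 m.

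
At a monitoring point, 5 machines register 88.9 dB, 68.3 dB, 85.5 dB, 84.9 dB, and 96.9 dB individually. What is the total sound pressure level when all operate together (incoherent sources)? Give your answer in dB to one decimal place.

Incoherent sources combine by intensity addition: L_total = 10·log₁₀(Σ 10^(L_i/10)).
Σ 10^(L/10) = 10^(88.9/10) + 10^(68.3/10) + 10^(85.5/10) + 10^(84.9/10) + 10^(96.9/10) = 6.345e+09.
L_total = 10·log₁₀(6.345e+09) = 98.02 dB.

98.0 dB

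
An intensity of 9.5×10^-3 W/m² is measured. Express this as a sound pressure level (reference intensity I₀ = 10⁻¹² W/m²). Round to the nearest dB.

I/I₀ = 9.5×10^-3/10⁻¹² = 9.5×10^9, and L = 10·log₁₀(I/I₀).
L = 10·(0.9777 + 9) = 99.78 dB.

100 dB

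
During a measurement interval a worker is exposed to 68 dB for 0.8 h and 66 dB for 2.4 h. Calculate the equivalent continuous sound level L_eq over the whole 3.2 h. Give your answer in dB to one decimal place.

Weight each interval's intensity by its duration and average over T = 3.2 h:
Σ tᵢ·10^(Lᵢ/10) = 0.8·10^(68/10) + 2.4·10^(66/10) = 1.460e+07.
L_eq = 10·log₁₀(1.460e+07/3.2) = 66.59 dB.

66.6 dB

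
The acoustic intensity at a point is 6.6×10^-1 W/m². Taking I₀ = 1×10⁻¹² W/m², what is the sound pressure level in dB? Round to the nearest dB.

118 dB

I/I₀ = 6.6×10^-1/10⁻¹² = 6.6×10^11, and L = 10·log₁₀(I/I₀).
L = 10·(0.8195 + 11) = 118.20 dB.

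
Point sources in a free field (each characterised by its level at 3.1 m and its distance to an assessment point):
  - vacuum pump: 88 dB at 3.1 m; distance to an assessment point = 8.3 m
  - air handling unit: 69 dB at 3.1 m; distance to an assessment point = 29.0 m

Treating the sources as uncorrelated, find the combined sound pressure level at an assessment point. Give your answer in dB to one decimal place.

Propagate each source to the receiver with L = L_ref − 20·log₁₀(r/r_ref), then add intensities.
vacuum pump: 88 − 20·log₁₀(8.3/3.1) = 88 − 8.55 = 79.45 dB.
air handling unit: 69 − 20·log₁₀(29.0/3.1) = 69 − 19.42 = 49.58 dB.
Σ 10^(L/10) = 8.811e+07 → L_total = 10·log₁₀(8.811e+07) = 79.45 dB.

79.5 dB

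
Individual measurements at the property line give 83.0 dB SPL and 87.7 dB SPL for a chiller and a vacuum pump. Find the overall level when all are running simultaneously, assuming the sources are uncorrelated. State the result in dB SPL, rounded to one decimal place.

Incoherent sources combine by intensity addition: L_total = 10·log₁₀(Σ 10^(L_i/10)).
Σ 10^(L/10) = 10^(83.0/10) + 10^(87.7/10) = 7.884e+08.
L_total = 10·log₁₀(7.884e+08) = 88.97 dB SPL.

89.0 dB SPL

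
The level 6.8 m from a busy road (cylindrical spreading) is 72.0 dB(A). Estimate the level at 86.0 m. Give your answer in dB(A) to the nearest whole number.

61 dB(A)

Line-source attenuation: ΔL = 10·log₁₀(r₂/r₁) = 10·log₁₀(86.0/6.8) = 11.020 dB.
L₂ = 72.0 − 10·log₁₀(86.0/6.8) = 72.0 − 11.020 = 60.98 dB(A).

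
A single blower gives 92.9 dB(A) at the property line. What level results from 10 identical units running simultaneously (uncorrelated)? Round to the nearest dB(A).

L_total = L₁ + 10·log₁₀ N for N identical incoherent sources.
L_total = 92.9 + 10·log₁₀(10) = 92.9 + 10.000 = 102.90 dB(A).

103 dB(A)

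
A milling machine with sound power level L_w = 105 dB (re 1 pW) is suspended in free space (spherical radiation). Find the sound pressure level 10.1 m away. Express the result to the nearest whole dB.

74 dB

Free-field spherical radiation: L_p = L_w − 10·log₁₀(4π·r²), r = 10.1 m.
4π·r² = 1282 m², 10·log₁₀ of that is 31.079 dB.
L_p = 105 − 31.079 = 73.92 dB.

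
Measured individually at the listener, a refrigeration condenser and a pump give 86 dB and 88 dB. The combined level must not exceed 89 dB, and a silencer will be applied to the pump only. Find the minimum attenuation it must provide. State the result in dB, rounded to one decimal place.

Everything except the pump sums to 10^(86/10) = 3.981e+08 in linear terms, 86.00 dB.
To meet 89 dB overall, the treated pump may contribute at most 10^(89/10) − 3.981e+08 = 3.962e+08, i.e. 85.98 dB.
Required insertion loss = 88 − 85.98 = 2.02 dB.

2.0 dB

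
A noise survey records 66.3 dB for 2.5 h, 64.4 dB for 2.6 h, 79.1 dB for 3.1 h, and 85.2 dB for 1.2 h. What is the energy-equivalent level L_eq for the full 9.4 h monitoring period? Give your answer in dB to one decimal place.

L_eq = 10·log₁₀[(1/T)·Σ tᵢ·10^(Lᵢ/10)] with T = 9.4 h.
Σ tᵢ·10^(Lᵢ/10) = 2.5·10^(66.3/10) + 2.6·10^(64.4/10) + 3.1·10^(79.1/10) + 1.2·10^(85.2/10) = 6.672e+08.
L_eq = 10·log₁₀(6.672e+08/9.4) = 78.51 dB.

78.5 dB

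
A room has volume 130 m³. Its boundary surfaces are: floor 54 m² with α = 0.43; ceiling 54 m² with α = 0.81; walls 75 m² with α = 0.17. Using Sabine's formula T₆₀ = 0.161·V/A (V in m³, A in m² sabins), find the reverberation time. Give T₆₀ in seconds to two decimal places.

Total absorption A = 54·0.43 + 54·0.81 + 75·0.17 = 79.71 m² sabins.
T₆₀ = 0.161·V/A = 0.161·130/79.71 = 0.263 s.

0.26 s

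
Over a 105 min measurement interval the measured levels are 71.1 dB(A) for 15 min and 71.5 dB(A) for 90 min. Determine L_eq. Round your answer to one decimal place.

Weight each interval's intensity by its duration and average over T = 105 min:
Σ tᵢ·10^(Lᵢ/10) = 15·10^(71.1/10) + 90·10^(71.5/10) = 1.465e+09.
L_eq = 10·log₁₀(1.465e+09/105) = 71.45 dB(A).

71.4 dB(A)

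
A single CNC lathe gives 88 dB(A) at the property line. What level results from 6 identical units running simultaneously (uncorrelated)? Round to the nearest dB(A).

96 dB(A)

With 6 equal, uncorrelated contributions the intensity is 6× that of one unit, giving a rise of 10·log₁₀ 6.
L_total = 88 + 10·log₁₀(6) = 88 + 7.782 = 95.78 dB(A).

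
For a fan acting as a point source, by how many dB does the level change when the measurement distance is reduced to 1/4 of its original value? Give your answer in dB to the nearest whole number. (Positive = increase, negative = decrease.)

+12 dB

A point source loses 6 dB per doubling of distance; generally ΔL = −20·log₁₀(r₂/r₁).
ΔL = −20·log₁₀(0.25) = +12.04 dB.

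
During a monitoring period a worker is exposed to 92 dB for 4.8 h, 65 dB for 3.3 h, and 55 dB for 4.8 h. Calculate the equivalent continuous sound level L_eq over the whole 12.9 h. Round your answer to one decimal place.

The energy average is taken in the linear domain: L_eq = 10·log₁₀[(Σ tᵢ·10^(Lᵢ/10))/T], T = 12.9 h.
Σ tᵢ·10^(Lᵢ/10) = 4.8·10^(92/10) + 3.3·10^(65/10) + 4.8·10^(55/10) = 7.619e+09.
L_eq = 10·log₁₀(7.619e+09/12.9) = 87.71 dB.

87.7 dB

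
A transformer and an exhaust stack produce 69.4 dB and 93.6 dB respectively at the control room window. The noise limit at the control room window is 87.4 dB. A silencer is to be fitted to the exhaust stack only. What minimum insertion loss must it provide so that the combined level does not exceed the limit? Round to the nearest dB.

6 dB

Fixed contribution from the other source: Σ 10^(L/10) = 10^(69.4/10) = 8.710e+06 (69.40 dB).
The limit corresponds to 10^(87.4/10) = 5.495e+08; subtracting the fixed part leaves 5.408e+08 for the exhaust stack, i.e. 87.33 dB.
So the exhaust stack must be reduced from 93.6 to 87.33 dB: IL = 6.27 dB.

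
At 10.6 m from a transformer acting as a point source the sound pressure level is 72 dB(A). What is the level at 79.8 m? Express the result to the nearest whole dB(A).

For a point source, L₂ = L₁ − 20·log₁₀(r₂/r₁).
L₂ = 72 − 20·log₁₀(79.8/10.6) = 72 − 17.534 = 54.47 dB(A).

54 dB(A)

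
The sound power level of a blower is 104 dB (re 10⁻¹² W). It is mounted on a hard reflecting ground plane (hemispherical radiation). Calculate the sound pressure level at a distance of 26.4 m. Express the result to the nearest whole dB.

68 dB

Free-field hemispherical radiation: L_p = L_w − 10·log₁₀(2π·r²), r = 26.4 m.
2π·r² = 4379 m², 10·log₁₀ of that is 36.414 dB.
L_p = 104 − 36.414 = 67.59 dB.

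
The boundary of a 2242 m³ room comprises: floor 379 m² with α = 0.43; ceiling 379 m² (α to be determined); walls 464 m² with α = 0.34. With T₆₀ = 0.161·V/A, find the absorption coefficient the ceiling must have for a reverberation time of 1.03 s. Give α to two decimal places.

0.08

Required total absorption A = 0.161·2242/1.03 = 350.45 m².
Absorption from the other surfaces = 379·0.43 + 464·0.34 = 320.73 m², so the ceiling must supply 29.72 m² over 379 m².
α = 29.72/379 = 0.078.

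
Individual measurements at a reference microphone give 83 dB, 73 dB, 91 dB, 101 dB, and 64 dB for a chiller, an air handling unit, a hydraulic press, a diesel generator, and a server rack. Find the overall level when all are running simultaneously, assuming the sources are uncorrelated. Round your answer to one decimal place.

101.5 dB

Incoherent sources combine by intensity addition: L_total = 10·log₁₀(Σ 10^(L_i/10)).
Σ 10^(L/10) = 10^(83/10) + 10^(73/10) + 10^(91/10) + 10^(101/10) + 10^(64/10) = 1.407e+10.
L_total = 10·log₁₀(1.407e+10) = 101.48 dB.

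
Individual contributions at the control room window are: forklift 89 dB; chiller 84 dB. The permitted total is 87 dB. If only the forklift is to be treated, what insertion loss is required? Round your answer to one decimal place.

5.0 dB

The untreated sources together contribute 10^(84/10) = 2.512e+08, i.e. 84.00 dB.
The limit corresponds to 10^(87/10) = 5.012e+08; subtracting the fixed part leaves 2.500e+08 for the forklift, i.e. 83.98 dB.
Required insertion loss = 89 − 83.98 = 5.02 dB.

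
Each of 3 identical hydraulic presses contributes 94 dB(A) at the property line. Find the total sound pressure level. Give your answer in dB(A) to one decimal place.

With 3 equal, uncorrelated contributions the intensity is 3× that of one unit, giving a rise of 10·log₁₀ 3.
L_total = 94 + 10·log₁₀(3) = 94 + 4.771 = 98.77 dB(A).

98.8 dB(A)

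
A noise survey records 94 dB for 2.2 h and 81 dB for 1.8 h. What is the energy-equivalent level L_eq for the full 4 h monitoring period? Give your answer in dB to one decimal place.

91.6 dB

The energy average is taken in the linear domain: L_eq = 10·log₁₀[(Σ tᵢ·10^(Lᵢ/10))/T], T = 4 h.
Σ tᵢ·10^(Lᵢ/10) = 2.2·10^(94/10) + 1.8·10^(81/10) = 5.753e+09.
L_eq = 10·log₁₀(5.753e+09/4) = 91.58 dB.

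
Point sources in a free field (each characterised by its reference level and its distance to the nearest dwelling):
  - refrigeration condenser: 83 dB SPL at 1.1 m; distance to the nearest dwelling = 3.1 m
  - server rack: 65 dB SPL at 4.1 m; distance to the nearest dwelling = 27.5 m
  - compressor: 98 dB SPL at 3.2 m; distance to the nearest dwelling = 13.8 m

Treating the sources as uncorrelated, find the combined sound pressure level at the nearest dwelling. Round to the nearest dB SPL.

86 dB SPL

Apply inverse-square spreading to bring every level to the receiver, then sum 10^(L/10).
refrigeration condenser: 83 − 20·log₁₀(3.1/1.1) = 83 − 9.00 = 74.00 dB SPL.
server rack: 65 − 20·log₁₀(27.5/4.1) = 65 − 16.53 = 48.47 dB SPL.
compressor: 98 − 20·log₁₀(13.8/3.2) = 98 − 12.69 = 85.31 dB SPL.
Σ 10^(L/10) = 3.645e+08 → L_total = 10·log₁₀(3.645e+08) = 85.62 dB SPL.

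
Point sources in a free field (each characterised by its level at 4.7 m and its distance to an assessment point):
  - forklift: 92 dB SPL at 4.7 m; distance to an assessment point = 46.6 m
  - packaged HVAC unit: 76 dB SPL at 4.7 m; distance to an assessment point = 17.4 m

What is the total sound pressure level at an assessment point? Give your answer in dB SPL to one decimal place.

72.8 dB SPL

Apply inverse-square spreading to bring every level to the receiver, then sum 10^(L/10).
forklift: 92 − 20·log₁₀(46.6/4.7) = 92 − 19.93 = 72.07 dB SPL.
packaged HVAC unit: 76 − 20·log₁₀(17.4/4.7) = 76 − 11.37 = 64.63 dB SPL.
Σ 10^(L/10) = 1.903e+07 → L_total = 10·log₁₀(1.903e+07) = 72.79 dB SPL.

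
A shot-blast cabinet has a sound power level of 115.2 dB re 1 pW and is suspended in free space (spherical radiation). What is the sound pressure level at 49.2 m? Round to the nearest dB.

The power spreads over a sphere of area 4π·r², so L_p = L_w − 10·log₁₀(4π·r²).
4π·r² = 3.042e+04 m², 10·log₁₀ of that is 44.831 dB.
L_p = 115.2 − 44.831 = 70.37 dB.

70 dB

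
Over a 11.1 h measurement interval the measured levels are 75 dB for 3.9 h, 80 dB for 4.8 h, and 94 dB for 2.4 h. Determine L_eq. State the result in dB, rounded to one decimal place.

Weight each interval's intensity by its duration and average over T = 11.1 h:
Σ tᵢ·10^(Lᵢ/10) = 3.9·10^(75/10) + 4.8·10^(80/10) + 2.4·10^(94/10) = 6.632e+09.
L_eq = 10·log₁₀(6.632e+09/11.1) = 87.76 dB.

87.8 dB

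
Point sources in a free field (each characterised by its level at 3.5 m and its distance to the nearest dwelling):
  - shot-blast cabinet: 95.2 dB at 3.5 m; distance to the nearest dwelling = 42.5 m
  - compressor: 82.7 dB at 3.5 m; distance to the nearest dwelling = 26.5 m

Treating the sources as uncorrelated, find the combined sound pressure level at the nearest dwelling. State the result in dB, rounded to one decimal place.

74.1 dB

Apply inverse-square spreading to bring every level to the receiver, then sum 10^(L/10).
shot-blast cabinet: 95.2 − 20·log₁₀(42.5/3.5) = 95.2 − 21.69 = 73.51 dB.
compressor: 82.7 − 20·log₁₀(26.5/3.5) = 82.7 − 17.58 = 65.12 dB.
Σ 10^(L/10) = 2.571e+07 → L_total = 10·log₁₀(2.571e+07) = 74.10 dB.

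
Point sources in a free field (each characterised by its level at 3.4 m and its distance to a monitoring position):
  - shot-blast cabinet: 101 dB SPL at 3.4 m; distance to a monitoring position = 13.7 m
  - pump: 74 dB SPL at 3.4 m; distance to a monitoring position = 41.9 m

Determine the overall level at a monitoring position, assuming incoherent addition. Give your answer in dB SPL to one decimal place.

88.9 dB SPL

Apply inverse-square spreading to bring every level to the receiver, then sum 10^(L/10).
shot-blast cabinet: 101 − 20·log₁₀(13.7/3.4) = 101 − 12.10 = 88.90 dB SPL.
pump: 74 − 20·log₁₀(41.9/3.4) = 74 − 21.81 = 52.19 dB SPL.
Σ 10^(L/10) = 7.755e+08 → L_total = 10·log₁₀(7.755e+08) = 88.90 dB SPL.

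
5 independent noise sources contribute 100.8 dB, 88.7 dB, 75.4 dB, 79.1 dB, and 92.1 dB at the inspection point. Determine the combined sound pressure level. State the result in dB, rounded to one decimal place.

101.6 dB

For uncorrelated sources the intensities add, so convert each level to linear form, sum, and take 10·log₁₀ of the total.
Σ 10^(L/10) = 10^(100.8/10) + 10^(88.7/10) + 10^(75.4/10) + 10^(79.1/10) + 10^(92.1/10) = 1.450e+10.
L_total = 10·log₁₀(1.450e+10) = 101.61 dB.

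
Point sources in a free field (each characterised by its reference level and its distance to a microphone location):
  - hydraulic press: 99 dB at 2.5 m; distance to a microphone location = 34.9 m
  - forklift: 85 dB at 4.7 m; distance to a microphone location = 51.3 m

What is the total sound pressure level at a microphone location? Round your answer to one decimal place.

First find each source's level at the receiver (point-source: −20·log₁₀(r/r_ref)), then combine on an intensity basis.
hydraulic press: 99 − 20·log₁₀(34.9/2.5) = 99 − 22.90 = 76.10 dB.
forklift: 85 − 20·log₁₀(51.3/4.7) = 85 − 20.76 = 64.24 dB.
Σ 10^(L/10) = 4.341e+07 → L_total = 10·log₁₀(4.341e+07) = 76.38 dB.

76.4 dB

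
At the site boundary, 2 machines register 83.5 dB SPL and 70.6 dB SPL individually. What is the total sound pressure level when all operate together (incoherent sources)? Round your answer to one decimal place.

83.7 dB SPL

For uncorrelated sources the intensities add, so convert each level to linear form, sum, and take 10·log₁₀ of the total.
Σ 10^(L/10) = 10^(83.5/10) + 10^(70.6/10) = 2.354e+08.
L_total = 10·log₁₀(2.354e+08) = 83.72 dB SPL.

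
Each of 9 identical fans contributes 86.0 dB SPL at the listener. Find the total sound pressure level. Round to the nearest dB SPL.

96 dB SPL

N identical incoherent sources raise the level by 10·log₁₀ N.
L_total = 86.0 + 10·log₁₀(9) = 86.0 + 9.542 = 95.54 dB SPL.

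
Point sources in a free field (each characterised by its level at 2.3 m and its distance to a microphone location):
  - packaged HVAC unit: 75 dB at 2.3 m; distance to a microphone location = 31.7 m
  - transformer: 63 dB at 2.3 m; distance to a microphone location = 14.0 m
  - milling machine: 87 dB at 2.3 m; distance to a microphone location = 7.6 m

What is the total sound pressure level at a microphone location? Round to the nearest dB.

Apply inverse-square spreading to bring every level to the receiver, then sum 10^(L/10).
packaged HVAC unit: 75 − 20·log₁₀(31.7/2.3) = 75 − 22.79 = 52.21 dB.
transformer: 63 − 20·log₁₀(14.0/2.3) = 63 − 15.69 = 47.31 dB.
milling machine: 87 − 20·log₁₀(7.6/2.3) = 87 − 10.38 = 76.62 dB.
Σ 10^(L/10) = 4.612e+07 → L_total = 10·log₁₀(4.612e+07) = 76.64 dB.

77 dB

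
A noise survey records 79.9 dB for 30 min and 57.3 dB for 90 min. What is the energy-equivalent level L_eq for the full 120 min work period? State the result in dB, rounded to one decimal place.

74.0 dB

The energy average is taken in the linear domain: L_eq = 10·log₁₀[(Σ tᵢ·10^(Lᵢ/10))/T], T = 120 min.
Σ tᵢ·10^(Lᵢ/10) = 30·10^(79.9/10) + 90·10^(57.3/10) = 2.980e+09.
L_eq = 10·log₁₀(2.980e+09/120) = 73.95 dB.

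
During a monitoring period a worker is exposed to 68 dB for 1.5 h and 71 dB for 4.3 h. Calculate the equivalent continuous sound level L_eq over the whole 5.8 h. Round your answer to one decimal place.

Weight each interval's intensity by its duration and average over T = 5.8 h:
Σ tᵢ·10^(Lᵢ/10) = 1.5·10^(68/10) + 4.3·10^(71/10) = 6.360e+07.
L_eq = 10·log₁₀(6.360e+07/5.8) = 70.40 dB.

70.4 dB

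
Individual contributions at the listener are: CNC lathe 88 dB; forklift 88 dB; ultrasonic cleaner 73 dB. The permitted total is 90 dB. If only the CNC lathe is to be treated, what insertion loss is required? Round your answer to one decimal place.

Fixed contribution from the other sources: Σ 10^(L/10) = 10^(88/10) + 10^(73/10) = 6.509e+08 (88.14 dB).
The limit corresponds to 10^(90/10) = 1.000e+09; subtracting the fixed part leaves 3.491e+08 for the CNC lathe, i.e. 85.43 dB.
So the CNC lathe must be reduced from 88 to 85.43 dB: IL = 2.57 dB.

2.6 dB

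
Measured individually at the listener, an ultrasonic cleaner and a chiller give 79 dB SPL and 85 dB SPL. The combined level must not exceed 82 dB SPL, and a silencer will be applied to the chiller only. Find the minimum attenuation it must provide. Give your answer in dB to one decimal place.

The untreated sources together contribute 10^(79/10) = 7.943e+07, i.e. 79.00 dB SPL.
The limit corresponds to 10^(82/10) = 1.585e+08; subtracting the fixed part leaves 7.906e+07 for the chiller, i.e. 78.98 dB SPL.
Required insertion loss = 85 − 78.98 = 6.02 dB.

6.0 dB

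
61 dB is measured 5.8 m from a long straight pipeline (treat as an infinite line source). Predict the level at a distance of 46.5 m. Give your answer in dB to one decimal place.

Line-source attenuation: ΔL = 10·log₁₀(r₂/r₁) = 10·log₁₀(46.5/5.8) = 9.040 dB.
L₂ = 61 − 10·log₁₀(46.5/5.8) = 61 − 9.040 = 51.96 dB.

52.0 dB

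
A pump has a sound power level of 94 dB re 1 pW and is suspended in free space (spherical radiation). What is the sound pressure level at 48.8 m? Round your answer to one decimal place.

L_p = L_w − 10·log₁₀(4π·r²) with r = 48.8 m.
4π·r² = 2.993e+04 m², 10·log₁₀ of that is 44.760 dB.
L_p = 94 − 44.760 = 49.24 dB.

49.2 dB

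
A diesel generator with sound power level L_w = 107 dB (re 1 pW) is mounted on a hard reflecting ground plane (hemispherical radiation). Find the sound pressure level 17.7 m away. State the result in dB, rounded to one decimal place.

The power spreads over a hemisphere of area 2π·r², so L_p = L_w − 10·log₁₀(2π·r²).
2π·r² = 1968 m², 10·log₁₀ of that is 32.941 dB.
L_p = 107 − 32.941 = 74.06 dB.

74.1 dB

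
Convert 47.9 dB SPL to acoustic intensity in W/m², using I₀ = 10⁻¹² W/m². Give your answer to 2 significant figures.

6.2e-08 W/m²

L = 10·log₁₀(I/I₀) ⇒ I = I₀·10^(L/10) = 10⁻¹² × 10^4.79.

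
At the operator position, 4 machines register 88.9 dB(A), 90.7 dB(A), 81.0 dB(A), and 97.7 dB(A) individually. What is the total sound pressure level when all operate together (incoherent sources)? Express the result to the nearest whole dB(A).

Incoherent sources combine by intensity addition: L_total = 10·log₁₀(Σ 10^(L_i/10)).
Σ 10^(L/10) = 10^(88.9/10) + 10^(90.7/10) + 10^(81.0/10) + 10^(97.7/10) = 7.965e+09.
L_total = 10·log₁₀(7.965e+09) = 99.01 dB(A).

99 dB(A)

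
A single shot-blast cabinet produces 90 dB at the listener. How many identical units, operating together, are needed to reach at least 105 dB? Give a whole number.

N identical sources give L₁ + 10·log₁₀ N, so require 10·log₁₀ N ≥ 105 − 90 = 15.0 dB.
N ≥ 10^(15.0/10) = 31.623, so N = 32.

32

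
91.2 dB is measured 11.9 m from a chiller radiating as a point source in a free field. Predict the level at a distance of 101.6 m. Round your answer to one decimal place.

72.6 dB

Point-source attenuation: ΔL = 20·log₁₀(r₂/r₁) = 20·log₁₀(101.6/11.9) = 18.627 dB.
L₂ = 91.2 − 20·log₁₀(101.6/11.9) = 91.2 − 18.627 = 72.57 dB.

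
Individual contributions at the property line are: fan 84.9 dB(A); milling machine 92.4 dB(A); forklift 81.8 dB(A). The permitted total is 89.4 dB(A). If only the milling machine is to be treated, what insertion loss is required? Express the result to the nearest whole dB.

Everything except the milling machine sums to 10^(84.9/10) + 10^(81.8/10) = 4.604e+08 in linear terms, 86.63 dB(A).
The limit corresponds to 10^(89.4/10) = 8.710e+08; subtracting the fixed part leaves 4.106e+08 for the milling machine, i.e. 86.13 dB(A).
Required insertion loss = 92.4 − 86.13 = 6.27 dB.

6 dB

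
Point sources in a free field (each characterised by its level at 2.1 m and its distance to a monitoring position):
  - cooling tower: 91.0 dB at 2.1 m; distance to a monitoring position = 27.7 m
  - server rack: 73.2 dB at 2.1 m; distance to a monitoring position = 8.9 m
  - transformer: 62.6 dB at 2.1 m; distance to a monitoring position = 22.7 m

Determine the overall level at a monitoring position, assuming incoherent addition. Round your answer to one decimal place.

69.3 dB

Propagate each source to the receiver with L = L_ref − 20·log₁₀(r/r_ref), then add intensities.
cooling tower: 91.0 − 20·log₁₀(27.7/2.1) = 91.0 − 22.41 = 68.59 dB.
server rack: 73.2 − 20·log₁₀(8.9/2.1) = 73.2 − 12.54 = 60.66 dB.
transformer: 62.6 − 20·log₁₀(22.7/2.1) = 62.6 − 20.68 = 41.92 dB.
Σ 10^(L/10) = 8.414e+06 → L_total = 10·log₁₀(8.414e+06) = 69.25 dB.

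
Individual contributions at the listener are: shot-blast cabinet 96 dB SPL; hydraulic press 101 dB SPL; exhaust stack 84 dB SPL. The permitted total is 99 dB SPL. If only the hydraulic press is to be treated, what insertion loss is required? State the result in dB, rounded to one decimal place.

Everything except the hydraulic press sums to 10^(96/10) + 10^(84/10) = 4.232e+09 in linear terms, 96.27 dB SPL.
The limit corresponds to 10^(99/10) = 7.943e+09; subtracting the fixed part leaves 3.711e+09 for the hydraulic press, i.e. 95.69 dB SPL.
Required insertion loss = 101 − 95.69 = 5.31 dB.

5.3 dB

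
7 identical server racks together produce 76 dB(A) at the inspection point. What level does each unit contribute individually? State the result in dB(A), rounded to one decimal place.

7 equal contributions raise the level by 10·log₁₀ 7 = 8.451 dB, so each unit alone gives 76 − 8.451.

67.5 dB(A)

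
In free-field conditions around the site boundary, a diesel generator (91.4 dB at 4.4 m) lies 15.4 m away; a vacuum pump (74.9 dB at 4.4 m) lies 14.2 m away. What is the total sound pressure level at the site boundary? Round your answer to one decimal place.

First find each source's level at the receiver (point-source: −20·log₁₀(r/r_ref)), then combine on an intensity basis.
diesel generator: 91.4 − 20·log₁₀(15.4/4.4) = 91.4 − 10.88 = 80.52 dB.
vacuum pump: 74.9 − 20·log₁₀(14.2/4.4) = 74.9 − 10.18 = 64.72 dB.
Σ 10^(L/10) = 1.157e+08 → L_total = 10·log₁₀(1.157e+08) = 80.63 dB.

80.6 dB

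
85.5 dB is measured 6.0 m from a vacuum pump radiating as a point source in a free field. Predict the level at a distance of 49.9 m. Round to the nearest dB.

67 dB

Point-source attenuation: ΔL = 20·log₁₀(r₂/r₁) = 20·log₁₀(49.9/6.0) = 18.399 dB.
L₂ = 85.5 − 20·log₁₀(49.9/6.0) = 85.5 − 18.399 = 67.10 dB.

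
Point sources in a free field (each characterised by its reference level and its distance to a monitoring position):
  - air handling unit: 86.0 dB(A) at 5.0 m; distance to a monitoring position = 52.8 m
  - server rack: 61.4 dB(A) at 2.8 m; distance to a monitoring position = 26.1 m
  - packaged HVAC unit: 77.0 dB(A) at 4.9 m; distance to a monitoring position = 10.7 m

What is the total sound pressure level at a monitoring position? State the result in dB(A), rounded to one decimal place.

Propagate each source to the receiver with L = L_ref − 20·log₁₀(r/r_ref), then add intensities.
air handling unit: 86.0 − 20·log₁₀(52.8/5.0) = 86.0 − 20.47 = 65.53 dB(A).
server rack: 61.4 − 20·log₁₀(26.1/2.8) = 61.4 − 19.39 = 42.01 dB(A).
packaged HVAC unit: 77.0 − 20·log₁₀(10.7/4.9) = 77.0 − 6.78 = 70.22 dB(A).
Σ 10^(L/10) = 1.410e+07 → L_total = 10·log₁₀(1.410e+07) = 71.49 dB(A).

71.5 dB(A)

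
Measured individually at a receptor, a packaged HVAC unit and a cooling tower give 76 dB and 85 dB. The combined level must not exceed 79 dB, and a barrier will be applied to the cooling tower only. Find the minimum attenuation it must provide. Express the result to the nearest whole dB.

Everything except the cooling tower sums to 10^(76/10) = 3.981e+07 in linear terms, 76.00 dB.
To meet 79 dB overall, the treated cooling tower may contribute at most 10^(79/10) − 3.981e+07 = 3.962e+07, i.e. 75.98 dB.
Required insertion loss = 85 − 75.98 = 9.02 dB.

9 dB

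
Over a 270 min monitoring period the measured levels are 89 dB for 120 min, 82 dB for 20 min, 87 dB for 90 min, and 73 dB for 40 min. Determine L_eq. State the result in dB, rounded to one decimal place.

L_eq = 10·log₁₀[(1/T)·Σ tᵢ·10^(Lᵢ/10)] with T = 270 min.
Σ tᵢ·10^(Lᵢ/10) = 120·10^(89/10) + 20·10^(82/10) + 90·10^(87/10) + 40·10^(73/10) = 1.444e+11.
L_eq = 10·log₁₀(1.444e+11/270) = 87.28 dB.

87.3 dB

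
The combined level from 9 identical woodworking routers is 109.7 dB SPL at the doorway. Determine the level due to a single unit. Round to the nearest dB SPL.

Dividing the total intensity by 9 lowers the level by 10·log₁₀ 9 = 9.542 dB: L₁ = 109.7 − 9.542.

100 dB SPL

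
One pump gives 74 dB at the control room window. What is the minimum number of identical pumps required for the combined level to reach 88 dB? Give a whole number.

The shortfall is 88 − 74 = 14.0 dB, and N units add 10·log₁₀ N, so need 10·log₁₀ N ≥ 14.0.
N ≥ 10^(14.0/10) = 25.119, so N = 26.

26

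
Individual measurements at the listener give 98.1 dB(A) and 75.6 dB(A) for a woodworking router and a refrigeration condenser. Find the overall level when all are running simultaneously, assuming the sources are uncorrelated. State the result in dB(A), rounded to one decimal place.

98.1 dB(A)

Incoherent sources combine by intensity addition: L_total = 10·log₁₀(Σ 10^(L_i/10)).
Σ 10^(L/10) = 10^(98.1/10) + 10^(75.6/10) = 6.493e+09.
L_total = 10·log₁₀(6.493e+09) = 98.12 dB(A).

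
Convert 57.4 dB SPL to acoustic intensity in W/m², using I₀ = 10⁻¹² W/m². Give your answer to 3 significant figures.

5.50e-07 W/m²

I/I₀ = 10^(57.4/10) = 5.495e+05, so I = 5.495e+05 × 10⁻¹² W/m².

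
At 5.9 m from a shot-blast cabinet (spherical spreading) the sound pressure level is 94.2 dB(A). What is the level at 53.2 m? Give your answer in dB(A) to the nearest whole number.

Spherical spreading from a point source gives a 20·log₁₀(r₂/r₁) drop.
L₂ = 94.2 − 20·log₁₀(53.2/5.9) = 94.2 − 19.101 = 75.10 dB(A).

75 dB(A)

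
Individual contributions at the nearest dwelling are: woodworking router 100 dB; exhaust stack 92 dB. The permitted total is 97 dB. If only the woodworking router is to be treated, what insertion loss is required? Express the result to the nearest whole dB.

Everything except the woodworking router sums to 10^(92/10) = 1.585e+09 in linear terms, 92.00 dB.
To meet 97 dB overall, the treated woodworking router may contribute at most 10^(97/10) − 1.585e+09 = 3.427e+09, i.e. 95.35 dB.
Required insertion loss = 100 − 95.35 = 4.65 dB.

5 dB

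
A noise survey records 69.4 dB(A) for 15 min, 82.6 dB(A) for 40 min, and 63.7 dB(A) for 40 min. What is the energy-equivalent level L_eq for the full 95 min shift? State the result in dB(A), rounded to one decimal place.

The energy average is taken in the linear domain: L_eq = 10·log₁₀[(Σ tᵢ·10^(Lᵢ/10))/T], T = 95 min.
Σ tᵢ·10^(Lᵢ/10) = 15·10^(69.4/10) + 40·10^(82.6/10) + 40·10^(63.7/10) = 7.503e+09.
L_eq = 10·log₁₀(7.503e+09/95) = 78.98 dB(A).

79.0 dB(A)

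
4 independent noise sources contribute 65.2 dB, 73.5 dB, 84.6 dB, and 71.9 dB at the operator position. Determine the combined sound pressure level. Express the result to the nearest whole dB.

85 dB

Incoherent sources combine by intensity addition: L_total = 10·log₁₀(Σ 10^(L_i/10)).
Σ 10^(L/10) = 10^(65.2/10) + 10^(73.5/10) + 10^(84.6/10) + 10^(71.9/10) = 3.296e+08.
L_total = 10·log₁₀(3.296e+08) = 85.18 dB.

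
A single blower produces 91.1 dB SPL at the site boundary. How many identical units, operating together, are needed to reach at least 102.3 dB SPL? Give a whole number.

14

Need L₁ + 10·log₁₀ N ≥ 102.3, i.e. log₁₀ N ≥ 1.12.
N ≥ 10^(11.2/10) = 13.183, so N = 14.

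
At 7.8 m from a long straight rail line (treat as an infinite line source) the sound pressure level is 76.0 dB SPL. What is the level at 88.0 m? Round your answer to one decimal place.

Cylindrical spreading from a line source gives a 10·log₁₀(r₂/r₁) drop.
L₂ = 76.0 − 10·log₁₀(88.0/7.8) = 76.0 − 10.524 = 65.48 dB SPL.

65.5 dB SPL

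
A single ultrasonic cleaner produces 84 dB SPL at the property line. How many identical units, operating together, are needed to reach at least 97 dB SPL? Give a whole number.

Need L₁ + 10·log₁₀ N ≥ 97, i.e. log₁₀ N ≥ 1.30.
N ≥ 10^(13.0/10) = 19.953, so N = 20.

20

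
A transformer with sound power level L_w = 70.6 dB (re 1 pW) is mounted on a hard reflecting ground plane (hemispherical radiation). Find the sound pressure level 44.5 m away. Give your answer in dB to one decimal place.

29.7 dB

The power spreads over a hemisphere of area 2π·r², so L_p = L_w − 10·log₁₀(2π·r²).
2π·r² = 1.244e+04 m², 10·log₁₀ of that is 40.949 dB.
L_p = 70.6 − 40.949 = 29.65 dB.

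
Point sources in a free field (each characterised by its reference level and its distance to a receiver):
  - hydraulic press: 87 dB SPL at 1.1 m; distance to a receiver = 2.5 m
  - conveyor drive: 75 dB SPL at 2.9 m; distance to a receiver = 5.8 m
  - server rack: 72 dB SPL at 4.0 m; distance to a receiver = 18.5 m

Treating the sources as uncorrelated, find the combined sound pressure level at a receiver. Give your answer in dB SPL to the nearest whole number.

80 dB SPL

First find each source's level at the receiver (point-source: −20·log₁₀(r/r_ref)), then combine on an intensity basis.
hydraulic press: 87 − 20·log₁₀(2.5/1.1) = 87 − 7.13 = 79.87 dB SPL.
conveyor drive: 75 − 20·log₁₀(5.8/2.9) = 75 − 6.02 = 68.98 dB SPL.
server rack: 72 − 20·log₁₀(18.5/4.0) = 72 − 13.30 = 58.70 dB SPL.
Σ 10^(L/10) = 1.057e+08 → L_total = 10·log₁₀(1.057e+08) = 80.24 dB SPL.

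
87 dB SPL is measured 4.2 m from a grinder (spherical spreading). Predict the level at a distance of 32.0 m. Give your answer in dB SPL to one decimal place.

For a point source, L₂ = L₁ − 20·log₁₀(r₂/r₁).
L₂ = 87 − 20·log₁₀(32.0/4.2) = 87 − 17.638 = 69.36 dB SPL.

69.4 dB SPL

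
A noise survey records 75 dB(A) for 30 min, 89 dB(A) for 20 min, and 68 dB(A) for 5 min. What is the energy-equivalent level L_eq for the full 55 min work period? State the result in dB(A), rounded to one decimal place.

Weight each interval's intensity by its duration and average over T = 55 min:
Σ tᵢ·10^(Lᵢ/10) = 30·10^(75/10) + 20·10^(89/10) + 5·10^(68/10) = 1.687e+10.
L_eq = 10·log₁₀(1.687e+10/55) = 84.87 dB(A).

84.9 dB(A)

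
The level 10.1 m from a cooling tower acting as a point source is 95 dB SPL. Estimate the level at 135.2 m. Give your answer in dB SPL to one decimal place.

72.5 dB SPL

Point-source attenuation: ΔL = 20·log₁₀(r₂/r₁) = 20·log₁₀(135.2/10.1) = 22.533 dB.
L₂ = 95 − 20·log₁₀(135.2/10.1) = 95 − 22.533 = 72.47 dB SPL.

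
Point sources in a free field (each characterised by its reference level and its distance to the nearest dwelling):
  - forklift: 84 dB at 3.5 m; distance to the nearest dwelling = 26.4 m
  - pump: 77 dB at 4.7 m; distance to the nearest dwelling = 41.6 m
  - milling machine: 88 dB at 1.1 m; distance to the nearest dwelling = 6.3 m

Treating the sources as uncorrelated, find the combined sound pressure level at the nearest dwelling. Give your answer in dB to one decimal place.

73.9 dB

First find each source's level at the receiver (point-source: −20·log₁₀(r/r_ref)), then combine on an intensity basis.
forklift: 84 − 20·log₁₀(26.4/3.5) = 84 − 17.55 = 66.45 dB.
pump: 77 − 20·log₁₀(41.6/4.7) = 77 − 18.94 = 58.06 dB.
milling machine: 88 − 20·log₁₀(6.3/1.1) = 88 − 15.16 = 72.84 dB.
Σ 10^(L/10) = 2.429e+07 → L_total = 10·log₁₀(2.429e+07) = 73.85 dB.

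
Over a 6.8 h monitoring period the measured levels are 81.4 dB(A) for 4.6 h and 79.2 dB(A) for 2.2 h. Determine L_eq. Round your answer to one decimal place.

80.8 dB(A)

L_eq = 10·log₁₀[(1/T)·Σ tᵢ·10^(Lᵢ/10)] with T = 6.8 h.
Σ tᵢ·10^(Lᵢ/10) = 4.6·10^(81.4/10) + 2.2·10^(79.2/10) = 8.180e+08.
L_eq = 10·log₁₀(8.180e+08/6.8) = 80.80 dB(A).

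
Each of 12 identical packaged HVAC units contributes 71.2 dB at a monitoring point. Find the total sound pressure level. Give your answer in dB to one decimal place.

82.0 dB

With 12 equal, uncorrelated contributions the intensity is 12× that of one unit, giving a rise of 10·log₁₀ 12.
L_total = 71.2 + 10·log₁₀(12) = 71.2 + 10.792 = 81.99 dB.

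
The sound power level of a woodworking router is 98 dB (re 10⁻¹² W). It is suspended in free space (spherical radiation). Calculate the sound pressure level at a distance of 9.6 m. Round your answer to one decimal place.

The power spreads over a sphere of area 4π·r², so L_p = L_w − 10·log₁₀(4π·r²).
4π·r² = 1158 m², 10·log₁₀ of that is 30.638 dB.
L_p = 98 − 30.638 = 67.36 dB.

67.4 dB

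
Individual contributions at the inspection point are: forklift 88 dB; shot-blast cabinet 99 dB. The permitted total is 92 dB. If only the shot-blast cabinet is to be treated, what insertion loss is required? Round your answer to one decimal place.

9.2 dB

Everything except the shot-blast cabinet sums to 10^(88/10) = 6.310e+08 in linear terms, 88.00 dB.
To meet 92 dB overall, the treated shot-blast cabinet may contribute at most 10^(92/10) − 6.310e+08 = 9.539e+08, i.e. 89.80 dB.
So the shot-blast cabinet must be reduced from 99 to 89.80 dB: IL = 9.20 dB.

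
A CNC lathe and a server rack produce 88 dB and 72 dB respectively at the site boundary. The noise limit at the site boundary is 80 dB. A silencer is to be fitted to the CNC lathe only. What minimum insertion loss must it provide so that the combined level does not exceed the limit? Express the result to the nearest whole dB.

9 dB

The untreated sources together contribute 10^(72/10) = 1.585e+07, i.e. 72.00 dB.
To meet 80 dB overall, the treated CNC lathe may contribute at most 10^(80/10) − 1.585e+07 = 8.415e+07, i.e. 79.25 dB.
So the CNC lathe must be reduced from 88 to 79.25 dB: IL = 8.75 dB.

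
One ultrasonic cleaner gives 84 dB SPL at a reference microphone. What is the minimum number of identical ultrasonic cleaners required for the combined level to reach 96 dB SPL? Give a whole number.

16

N identical sources give L₁ + 10·log₁₀ N, so require 10·log₁₀ N ≥ 96 − 84 = 12.0 dB.
N ≥ 10^(12.0/10) = 15.849, so N = 16.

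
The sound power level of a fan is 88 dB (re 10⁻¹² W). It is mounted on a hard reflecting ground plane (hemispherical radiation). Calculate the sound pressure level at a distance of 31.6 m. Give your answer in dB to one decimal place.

50.0 dB

L_p = L_w − 10·log₁₀(2π·r²) with r = 31.6 m.
2π·r² = 6274 m², 10·log₁₀ of that is 37.976 dB.
L_p = 88 − 37.976 = 50.02 dB.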